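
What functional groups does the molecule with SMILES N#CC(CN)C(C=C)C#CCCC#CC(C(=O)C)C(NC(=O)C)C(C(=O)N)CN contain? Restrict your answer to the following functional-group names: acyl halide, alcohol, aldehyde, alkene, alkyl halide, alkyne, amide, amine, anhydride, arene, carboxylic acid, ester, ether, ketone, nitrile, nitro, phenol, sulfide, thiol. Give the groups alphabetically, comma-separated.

N≡C–: carbon triple-bonded to nitrogen → nitrile.
pendant –CH2NH2: N on sp³ C, no adjacent C=O → amine.
pendant –CH=CH2: C=C double bond → alkene.
C≡C triple bond → alkyne.
C≡C triple bond → alkyne.
pendant –COCH3: carbonyl C bonded to two carbons → ketone.
pendant –NHC(=O)CH3: N bonded to a carbonyl → amide (not amine).
pendant –CONH2: carbonyl C bonded to C and N → amide.
–NH2 on an sp³ carbon with no adjacent C=O → amine.

alkene, alkyne, amide, amine, ketone, nitrile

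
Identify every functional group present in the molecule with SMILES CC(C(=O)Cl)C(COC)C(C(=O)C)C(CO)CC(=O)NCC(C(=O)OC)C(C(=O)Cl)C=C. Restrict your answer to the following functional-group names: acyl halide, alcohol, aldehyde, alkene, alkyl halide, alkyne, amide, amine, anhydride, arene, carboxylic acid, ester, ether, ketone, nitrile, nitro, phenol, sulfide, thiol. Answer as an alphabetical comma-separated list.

Taking each segment in turn:
  CH(COCl): pendant –C(=O)X: carbonyl C bonded to C and halogen → acyl halide.
  CH(CH2OCH3): pendant –CH2OCH3: C–O–C linkage → ether.
  CH(COCH3): pendant –COCH3: carbonyl C bonded to two carbons → ketone.
  CH(CH2OH): pendant –CH2OH on an sp³ backbone C → alcohol.
  CH2CONHCH2: –C(=O)–N– linkage → amide (the N is not an amine).
  CH(COOCH3): pendant –COOCH3: carbonyl C bonded to C and –OCH3 → ester.
  CH(COCl): pendant –C(=O)X: carbonyl C bonded to C and halogen → acyl halide.
  CH=CH2: C=C double bond → alkene.

acyl halide, alcohol, alkene, amide, ester, ether, ketone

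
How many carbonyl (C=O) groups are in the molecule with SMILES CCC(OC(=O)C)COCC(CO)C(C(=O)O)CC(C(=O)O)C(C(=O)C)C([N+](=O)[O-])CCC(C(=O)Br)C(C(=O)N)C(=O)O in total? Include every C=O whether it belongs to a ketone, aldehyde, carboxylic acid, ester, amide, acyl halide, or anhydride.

7

CH(OCOCH3): ester, 1 C=O (running total 1).
CH(COOH): carboxylic acid, 1 C=O (running total 2).
CH(COOH): carboxylic acid, 1 C=O (running total 3).
CH(COCH3): ketone, 1 C=O (running total 4).
CH(COBr): acyl halide, 1 C=O (running total 5).
CH(CONH2): amide, 1 C=O (running total 6).
COOH: carboxylic acid, 1 C=O (running total 7).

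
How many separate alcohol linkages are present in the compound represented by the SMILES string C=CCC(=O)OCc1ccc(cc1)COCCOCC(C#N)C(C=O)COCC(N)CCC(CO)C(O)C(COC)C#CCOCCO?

Reading the structure from left to right:
  CH2=CH: C=C double bond → alkene.
  CH2COOCH2: –C(=O)–O–C with C on the carbonyl side → ester.
  C6H4: para-disubstituted benzene ring → arene.
  CH2OCH2: C–O–C with sp³ carbons on both sides and no adjacent C=O → ether.
  CH2OCH2: C–O–C with sp³ carbons on both sides and no adjacent C=O → ether.
  CH(CN): pendant –C≡N: nitrile.
  CH(CHO): pendant –CHO: carbonyl C bonded to C and H → aldehyde.
  CH2OCH2: C–O–C with sp³ carbons on both sides and no adjacent C=O → ether.
  CH(NH2): –NH2 on an sp³ carbon with no adjacent C=O → amine.
  CH(CH2OH): pendant –CH2OH on an sp³ backbone C → alcohol.
  CH(OH): –OH on an sp³ carbon → alcohol (secondary).
  CH(CH2OCH3): pendant –CH2OCH3: C–O–C linkage → ether.
  C≡C: C≡C triple bond → alkyne.
  CH2OCH2: C–O–C with sp³ carbons on both sides and no adjacent C=O → ether.
  CH2OH: –OH on an sp³ carbon → alcohol.
Alcohol appears at: CH(CH2OH), CH(OH), CH2OH → 3.

3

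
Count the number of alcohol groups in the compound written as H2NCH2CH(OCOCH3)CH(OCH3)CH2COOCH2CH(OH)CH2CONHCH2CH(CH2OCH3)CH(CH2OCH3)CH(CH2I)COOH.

Reading the structure from left to right:
  H2NCH2: –NH2 on an sp³ carbon with no adjacent C=O → amine.
  CH(OCOCH3): pendant –OC(=O)CH3: an acyloxy group → ester.
  CH(OCH3): pendant –OCH3: C–O–C with sp³ C, no adjacent C=O → ether.
  CH2COOCH2: –C(=O)–O–C with C on the carbonyl side → ester.
  CH(OH): –OH on an sp³ carbon → alcohol (secondary).
  CH2CONHCH2: –C(=O)–N– linkage → amide (the N is not an amine).
  CH(CH2OCH3): pendant –CH2OCH3: C–O–C linkage → ether.
  CH(CH2OCH3): pendant –CH2OCH3: C–O–C linkage → ether.
  CH(CH2I): pendant –CH2X: halogen on sp³ carbon → alkyl halide.
  COOH: –COOH: carbonyl C bonded to –OH and C → carboxylic acid (the –OH is not a separate alcohol).
Alcohol appears at: CH(OH) → 1.

1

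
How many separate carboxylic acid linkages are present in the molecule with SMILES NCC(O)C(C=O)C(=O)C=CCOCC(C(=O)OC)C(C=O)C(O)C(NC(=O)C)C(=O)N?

0

Taking each segment in turn:
  H2NCH2: –NH2 on an sp³ carbon with no adjacent C=O → amine.
  CH(OH): –OH on an sp³ carbon → alcohol (secondary).
  CH(CHO): pendant –CHO: carbonyl C bonded to C and H → aldehyde.
  CO: –C(=O)– with carbon on both sides → ketone.
  CH=CH: C=C double bond → alkene.
  CH2OCH2: C–O–C with sp³ carbons on both sides and no adjacent C=O → ether.
  CH(COOCH3): pendant –COOCH3: carbonyl C bonded to C and –OCH3 → ester.
  CH(CHO): pendant –CHO: carbonyl C bonded to C and H → aldehyde.
  CH(OH): –OH on an sp³ carbon → alcohol (secondary).
  CH(NHCOCH3): pendant –NHC(=O)CH3: N bonded to a carbonyl → amide (not amine).
  CONH2: –C(=O)NH2: carbonyl C bonded to C and to N → amide (the N is not a separate amine).
No segment is a carboxylic acid: CH(OH) is alcohol, not carboxylic acid; CH(CHO) is aldehyde, not carboxylic acid; CH(COOCH3) is ester, not carboxylic acid. → 0.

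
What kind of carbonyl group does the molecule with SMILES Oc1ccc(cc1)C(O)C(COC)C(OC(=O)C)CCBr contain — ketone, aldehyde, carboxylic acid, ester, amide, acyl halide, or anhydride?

ester

The carbonyl is in the CH(OCOCH3) segment: pendant –OC(=O)CH3: an acyloxy group → ester.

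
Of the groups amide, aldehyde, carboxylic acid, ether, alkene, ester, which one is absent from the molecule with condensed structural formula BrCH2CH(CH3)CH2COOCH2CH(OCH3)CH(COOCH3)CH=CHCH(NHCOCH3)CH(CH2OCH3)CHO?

aldehyde: present (CHO — terminal –CHO: carbonyl C bonded to H and C → aldehyde).
alkene: present (CH=CH — C=C double bond → alkene).
ether: present (CH(OCH3) — pendant –OCH3: C–O–C with sp³ C, no adjacent C=O → ether).
ester: present (CH2COOCH2 — –C(=O)–O–C with C on the carbonyl side → ester).
amide: present (CH(NHCOCH3) — pendant –NHC(=O)CH3: N bonded to a carbonyl → amide (not amine)).
carboxylic acid: absent. In each of CH2COOCH2 and CH(COOCH3), the acyl oxygen is bonded to carbon (–O–C), not to H, so this is an ester. In CH(NHCOCH3), the carbonyl is bonded to nitrogen, not to –OH; that is an amide.

carboxylic acid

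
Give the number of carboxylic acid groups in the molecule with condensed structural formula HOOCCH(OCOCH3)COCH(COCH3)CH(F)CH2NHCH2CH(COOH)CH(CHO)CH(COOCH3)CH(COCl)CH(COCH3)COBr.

2

–COOH: carbonyl C bonded to –OH and C → carboxylic acid (the –OH is not a separate alcohol).
pendant –OC(=O)CH3: an acyloxy group → ester.
–C(=O)– with carbon on both sides → ketone.
pendant –COCH3: carbonyl C bonded to two carbons → ketone.
halogen on an sp³ carbon → alkyl halide.
C–N–C with sp³ carbons and no adjacent C=O → amine (secondary).
pendant –COOH: carbonyl C bonded to C and –OH → carboxylic acid.
pendant –CHO: carbonyl C bonded to C and H → aldehyde.
pendant –COOCH3: carbonyl C bonded to C and –OCH3 → ester.
pendant –C(=O)X: carbonyl C bonded to C and halogen → acyl halide.
pendant –COCH3: carbonyl C bonded to two carbons → ketone.
–C(=O)Br: carbonyl C bonded to C and to a halogen → acyl halide (not alkyl halide).
Carboxylic acid appears at: HOOC, CH(COOH) → 2.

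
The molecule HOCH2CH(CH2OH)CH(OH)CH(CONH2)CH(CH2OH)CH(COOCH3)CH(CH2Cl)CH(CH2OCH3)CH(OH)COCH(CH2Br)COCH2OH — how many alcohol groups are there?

HO– on an sp³ carbon → alcohol.
pendant –CH2OH on an sp³ backbone C → alcohol.
–OH on an sp³ carbon → alcohol (secondary).
pendant –CONH2: carbonyl C bonded to C and N → amide.
pendant –CH2OH on an sp³ backbone C → alcohol.
pendant –COOCH3: carbonyl C bonded to C and –OCH3 → ester.
pendant –CH2X: halogen on sp³ carbon → alkyl halide.
pendant –CH2OCH3: C–O–C linkage → ether.
–OH on an sp³ carbon → alcohol (secondary).
–C(=O)– with carbon on both sides → ketone.
pendant –CH2X: halogen on sp³ carbon → alkyl halide.
–C(=O)– with carbon on both sides → ketone.
–OH on an sp³ carbon → alcohol.
Alcohol appears at: HOCH2, CH(CH2OH), CH(OH), CH(CH2OH), CH(OH), CH2OH → 6.

6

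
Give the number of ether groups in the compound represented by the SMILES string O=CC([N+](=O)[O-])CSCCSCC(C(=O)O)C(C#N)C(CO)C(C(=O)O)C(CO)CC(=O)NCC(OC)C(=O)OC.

terminal –CHO: carbonyl C bonded to H and C → aldehyde.
–NO2 on an sp³ carbon → nitro (the N=O is not a carbonyl).
C–S–C linkage → sulfide (thioether).
C–S–C linkage → sulfide (thioether).
pendant –COOH: carbonyl C bonded to C and –OH → carboxylic acid.
pendant –C≡N: nitrile.
pendant –CH2OH on an sp³ backbone C → alcohol.
pendant –COOH: carbonyl C bonded to C and –OH → carboxylic acid.
pendant –CH2OH on an sp³ backbone C → alcohol.
–C(=O)–N– linkage → amide (the N is not an amine).
pendant –OCH3: C–O–C with sp³ C, no adjacent C=O → ether.
–C(=O)OCH3: carbonyl C bonded to C and to –OCH3 → ester (not ketone + ether).
Ether appears at: CH(OCH3) → 1.

1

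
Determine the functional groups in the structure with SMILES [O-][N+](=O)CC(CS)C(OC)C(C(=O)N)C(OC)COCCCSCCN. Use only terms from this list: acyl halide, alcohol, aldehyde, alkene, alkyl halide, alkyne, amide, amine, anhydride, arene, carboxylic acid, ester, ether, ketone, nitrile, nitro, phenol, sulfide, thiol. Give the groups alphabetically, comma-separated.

amide, amine, ether, nitro, sulfide, thiol

–NO2 on carbon → nitro group.
pendant –CH2SH → thiol.
pendant –OCH3: C–O–C with sp³ C, no adjacent C=O → ether.
pendant –CONH2: carbonyl C bonded to C and N → amide.
pendant –OCH3: C–O–C with sp³ C, no adjacent C=O → ether.
C–O–C with sp³ carbons on both sides and no adjacent C=O → ether.
C–S–C linkage → sulfide (thioether).
–NH2 on an sp³ carbon with no adjacent C=O → amine.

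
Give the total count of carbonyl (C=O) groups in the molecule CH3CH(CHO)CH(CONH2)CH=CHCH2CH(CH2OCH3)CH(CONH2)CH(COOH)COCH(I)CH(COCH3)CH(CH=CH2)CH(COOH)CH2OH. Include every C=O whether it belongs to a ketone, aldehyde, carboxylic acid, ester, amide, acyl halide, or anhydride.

7

CH(CHO): aldehyde, 1 C=O (running total 1).
CH(CONH2): amide, 1 C=O (running total 2).
CH(CONH2): amide, 1 C=O (running total 3).
CH(COOH): carboxylic acid, 1 C=O (running total 4).
CO: ketone, 1 C=O (running total 5).
CH(COCH3): ketone, 1 C=O (running total 6).
CH(COOH): carboxylic acid, 1 C=O (running total 7).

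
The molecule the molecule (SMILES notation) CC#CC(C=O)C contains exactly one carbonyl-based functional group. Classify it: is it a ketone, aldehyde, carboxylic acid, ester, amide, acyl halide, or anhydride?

aldehyde

The carbonyl is in the CH(CHO) segment: pendant –CHO: carbonyl C bonded to C and H → aldehyde.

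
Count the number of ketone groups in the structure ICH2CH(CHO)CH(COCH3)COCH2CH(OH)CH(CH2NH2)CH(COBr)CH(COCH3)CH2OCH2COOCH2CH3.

3

halogen on an sp³ carbon → alkyl halide.
pendant –CHO: carbonyl C bonded to C and H → aldehyde.
pendant –COCH3: carbonyl C bonded to two carbons → ketone.
–C(=O)– with carbon on both sides → ketone.
–OH on an sp³ carbon → alcohol (secondary).
pendant –CH2NH2: N on sp³ C, no adjacent C=O → amine.
pendant –C(=O)X: carbonyl C bonded to C and halogen → acyl halide.
pendant –COCH3: carbonyl C bonded to two carbons → ketone.
C–O–C with sp³ carbons on both sides and no adjacent C=O → ether.
–C(=O)OCH2CH3: carbonyl C bonded to C and to –OEt → ester.
Ketone appears at: CH(COCH3), CO, CH(COCH3) → 3.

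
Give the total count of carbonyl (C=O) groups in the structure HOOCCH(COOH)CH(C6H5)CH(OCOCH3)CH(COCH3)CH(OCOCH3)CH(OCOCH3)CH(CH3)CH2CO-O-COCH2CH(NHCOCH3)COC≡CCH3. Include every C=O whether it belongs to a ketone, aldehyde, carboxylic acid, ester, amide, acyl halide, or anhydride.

HOOC: carboxylic acid, 1 C=O (running total 1).
CH(COOH): carboxylic acid, 1 C=O (running total 2).
CH(OCOCH3): ester, 1 C=O (running total 3).
CH(COCH3): ketone, 1 C=O (running total 4).
CH(OCOCH3): ester, 1 C=O (running total 5).
CH(OCOCH3): ester, 1 C=O (running total 6).
CH2CO-O-COCH2: anhydride, 2 C=O (running total 8).
CH(NHCOCH3): amide, 1 C=O (running total 9).
CO: ketone, 1 C=O (running total 10).

10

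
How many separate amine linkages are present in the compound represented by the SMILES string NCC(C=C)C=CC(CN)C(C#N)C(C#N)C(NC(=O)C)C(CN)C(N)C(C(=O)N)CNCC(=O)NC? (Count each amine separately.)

–NH2 on an sp³ carbon with no adjacent C=O → amine.
pendant –CH=CH2: C=C double bond → alkene.
C=C double bond → alkene.
pendant –CH2NH2: N on sp³ C, no adjacent C=O → amine.
pendant –C≡N: nitrile.
pendant –C≡N: nitrile.
pendant –NHC(=O)CH3: N bonded to a carbonyl → amide (not amine).
pendant –CH2NH2: N on sp³ C, no adjacent C=O → amine.
–NH2 on an sp³ carbon with no adjacent C=O → amine.
pendant –CONH2: carbonyl C bonded to C and N → amide.
C–N–C with sp³ carbons and no adjacent C=O → amine (secondary).
–C(=O)NHCH3: carbonyl C bonded to C and to N → amide (the N is not an amine).
Amine appears at: H2NCH2, CH(CH2NH2), CH(CH2NH2), CH(NH2), CH2NHCH2 → 5.

5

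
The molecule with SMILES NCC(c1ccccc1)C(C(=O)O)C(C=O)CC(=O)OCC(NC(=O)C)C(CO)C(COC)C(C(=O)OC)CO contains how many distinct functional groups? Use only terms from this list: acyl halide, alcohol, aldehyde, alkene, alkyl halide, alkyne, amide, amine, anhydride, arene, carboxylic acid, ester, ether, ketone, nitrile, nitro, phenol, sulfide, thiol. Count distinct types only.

8

–NH2 on an sp³ carbon with no adjacent C=O → amine.
pendant –C6H5: benzene ring → arene.
pendant –COOH: carbonyl C bonded to C and –OH → carboxylic acid.
pendant –CHO: carbonyl C bonded to C and H → aldehyde.
–C(=O)–O–C with C on the carbonyl side → ester.
pendant –NHC(=O)CH3: N bonded to a carbonyl → amide (not amine).
pendant –CH2OH on an sp³ backbone C → alcohol.
pendant –CH2OCH3: C–O–C linkage → ether.
pendant –COOCH3: carbonyl C bonded to C and –OCH3 → ester.
–OH on an sp³ carbon → alcohol.
Distinct types present: alcohol, aldehyde, amide, amine, arene, carboxylic acid, ester, ether.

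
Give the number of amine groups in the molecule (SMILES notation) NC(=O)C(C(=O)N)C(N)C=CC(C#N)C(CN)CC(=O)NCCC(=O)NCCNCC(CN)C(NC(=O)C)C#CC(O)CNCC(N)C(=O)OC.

6

–C(=O)NH2: carbonyl C bonded to C and to N → amide (the N is not a separate amine).
pendant –CONH2: carbonyl C bonded to C and N → amide.
–NH2 on an sp³ carbon with no adjacent C=O → amine.
C=C double bond → alkene.
pendant –C≡N: nitrile.
pendant –CH2NH2: N on sp³ C, no adjacent C=O → amine.
–C(=O)–N– linkage → amide (the N is not an amine).
–C(=O)–N– linkage → amide (the N is not an amine).
C–N–C with sp³ carbons and no adjacent C=O → amine (secondary).
pendant –CH2NH2: N on sp³ C, no adjacent C=O → amine.
pendant –NHC(=O)CH3: N bonded to a carbonyl → amide (not amine).
C≡C triple bond → alkyne.
–OH on an sp³ carbon → alcohol (secondary).
C–N–C with sp³ carbons and no adjacent C=O → amine (secondary).
–NH2 on an sp³ carbon with no adjacent C=O → amine.
–C(=O)OCH3: carbonyl C bonded to C and to –OCH3 → ester (not ketone + ether).
Amine appears at: CH(NH2), CH(CH2NH2), CH2NHCH2, CH(CH2NH2), CH2NHCH2, CH(NH2) → 6.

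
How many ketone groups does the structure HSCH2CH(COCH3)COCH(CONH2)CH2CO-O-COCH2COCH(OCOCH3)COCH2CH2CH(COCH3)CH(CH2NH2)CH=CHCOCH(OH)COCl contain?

6

–SH on an sp³ carbon → thiol.
pendant –COCH3: carbonyl C bonded to two carbons → ketone.
–C(=O)– with carbon on both sides → ketone.
pendant –CONH2: carbonyl C bonded to C and N → amide.
two acyl groups sharing one oxygen, –C(=O)–O–C(=O)– → anhydride.
–C(=O)– with carbon on both sides → ketone.
pendant –OC(=O)CH3: an acyloxy group → ester.
–C(=O)– with carbon on both sides → ketone.
pendant –COCH3: carbonyl C bonded to two carbons → ketone.
pendant –CH2NH2: N on sp³ C, no adjacent C=O → amine.
C=C double bond → alkene.
–C(=O)– with carbon on both sides → ketone.
–OH on an sp³ carbon → alcohol (secondary).
–C(=O)Cl: carbonyl C bonded to C and to a halogen → acyl halide (not alkyl halide).
Ketone appears at: CH(COCH3), CO, CO, CO, CH(COCH3), CO → 6.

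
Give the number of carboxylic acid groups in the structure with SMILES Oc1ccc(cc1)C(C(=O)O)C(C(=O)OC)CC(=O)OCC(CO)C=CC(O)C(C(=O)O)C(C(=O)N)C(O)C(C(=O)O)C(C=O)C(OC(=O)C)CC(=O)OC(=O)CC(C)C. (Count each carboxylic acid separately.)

–OH attached directly to an aromatic ring → phenol (not alcohol); the ring itself is an arene.
pendant –COOH: carbonyl C bonded to C and –OH → carboxylic acid.
pendant –COOCH3: carbonyl C bonded to C and –OCH3 → ester.
–C(=O)–O–C with C on the carbonyl side → ester.
pendant –CH2OH on an sp³ backbone C → alcohol.
C=C double bond → alkene.
–OH on an sp³ carbon → alcohol (secondary).
pendant –COOH: carbonyl C bonded to C and –OH → carboxylic acid.
pendant –CONH2: carbonyl C bonded to C and N → amide.
–OH on an sp³ carbon → alcohol (secondary).
pendant –COOH: carbonyl C bonded to C and –OH → carboxylic acid.
pendant –CHO: carbonyl C bonded to C and H → aldehyde.
pendant –OC(=O)CH3: an acyloxy group → ester.
two acyl groups sharing one oxygen, –C(=O)–O–C(=O)– → anhydride.
Carboxylic acid appears at: CH(COOH), CH(COOH), CH(COOH) → 3.

3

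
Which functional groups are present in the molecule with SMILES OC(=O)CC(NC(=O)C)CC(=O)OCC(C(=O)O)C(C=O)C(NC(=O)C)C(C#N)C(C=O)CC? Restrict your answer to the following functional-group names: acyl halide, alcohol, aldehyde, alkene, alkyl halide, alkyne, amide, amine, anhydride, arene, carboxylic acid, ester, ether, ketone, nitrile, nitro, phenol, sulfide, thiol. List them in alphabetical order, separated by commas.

–COOH: carbonyl C bonded to –OH and C → carboxylic acid (the –OH is not a separate alcohol).
pendant –NHC(=O)CH3: N bonded to a carbonyl → amide (not amine).
–C(=O)–O–C with C on the carbonyl side → ester.
pendant –COOH: carbonyl C bonded to C and –OH → carboxylic acid.
pendant –CHO: carbonyl C bonded to C and H → aldehyde.
pendant –NHC(=O)CH3: N bonded to a carbonyl → amide (not amine).
pendant –C≡N: nitrile.
pendant –CHO: carbonyl C bonded to C and H → aldehyde.

aldehyde, amide, carboxylic acid, ester, nitrile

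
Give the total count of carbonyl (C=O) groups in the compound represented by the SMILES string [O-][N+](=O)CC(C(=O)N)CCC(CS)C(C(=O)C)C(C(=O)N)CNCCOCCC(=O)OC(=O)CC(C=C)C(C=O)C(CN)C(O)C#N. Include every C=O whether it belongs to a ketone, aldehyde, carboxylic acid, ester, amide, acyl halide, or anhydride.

6

CH(CONH2): amide, 1 C=O (running total 1).
CH(COCH3): ketone, 1 C=O (running total 2).
CH(CONH2): amide, 1 C=O (running total 3).
CH2CO-O-COCH2: anhydride, 2 C=O (running total 5).
CH(CHO): aldehyde, 1 C=O (running total 6).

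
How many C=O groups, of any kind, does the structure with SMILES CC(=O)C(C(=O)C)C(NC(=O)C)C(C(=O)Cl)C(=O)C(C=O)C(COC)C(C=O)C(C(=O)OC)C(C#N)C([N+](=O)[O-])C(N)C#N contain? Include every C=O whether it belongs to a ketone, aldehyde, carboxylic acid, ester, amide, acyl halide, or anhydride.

8

CO: ketone, 1 C=O (running total 1).
CH(COCH3): ketone, 1 C=O (running total 2).
CH(NHCOCH3): amide, 1 C=O (running total 3).
CH(COCl): acyl halide, 1 C=O (running total 4).
CO: ketone, 1 C=O (running total 5).
CH(CHO): aldehyde, 1 C=O (running total 6).
CH(CHO): aldehyde, 1 C=O (running total 7).
CH(COOCH3): ester, 1 C=O (running total 8).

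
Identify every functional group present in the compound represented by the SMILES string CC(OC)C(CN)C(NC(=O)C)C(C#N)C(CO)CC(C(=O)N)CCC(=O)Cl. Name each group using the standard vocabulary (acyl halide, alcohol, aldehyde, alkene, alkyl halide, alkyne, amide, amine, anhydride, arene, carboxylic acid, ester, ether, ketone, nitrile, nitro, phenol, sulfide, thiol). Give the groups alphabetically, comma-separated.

pendant –OCH3: C–O–C with sp³ C, no adjacent C=O → ether.
pendant –CH2NH2: N on sp³ C, no adjacent C=O → amine.
pendant –NHC(=O)CH3: N bonded to a carbonyl → amide (not amine).
pendant –C≡N: nitrile.
pendant –CH2OH on an sp³ backbone C → alcohol.
pendant –CONH2: carbonyl C bonded to C and N → amide.
–C(=O)Cl: carbonyl C bonded to C and to a halogen → acyl halide (not alkyl halide).

acyl halide, alcohol, amide, amine, ether, nitrile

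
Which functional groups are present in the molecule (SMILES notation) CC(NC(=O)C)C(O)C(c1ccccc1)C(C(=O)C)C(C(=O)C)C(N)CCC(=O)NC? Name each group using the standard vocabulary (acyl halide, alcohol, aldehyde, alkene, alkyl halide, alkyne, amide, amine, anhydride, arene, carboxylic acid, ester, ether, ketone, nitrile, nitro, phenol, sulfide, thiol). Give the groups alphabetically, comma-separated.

alcohol, amide, amine, arene, ketone

pendant –NHC(=O)CH3: N bonded to a carbonyl → amide (not amine).
–OH on an sp³ carbon → alcohol (secondary).
pendant –C6H5: benzene ring → arene.
pendant –COCH3: carbonyl C bonded to two carbons → ketone.
pendant –COCH3: carbonyl C bonded to two carbons → ketone.
–NH2 on an sp³ carbon with no adjacent C=O → amine.
–C(=O)NHCH3: carbonyl C bonded to C and to N → amide (the N is not an amine).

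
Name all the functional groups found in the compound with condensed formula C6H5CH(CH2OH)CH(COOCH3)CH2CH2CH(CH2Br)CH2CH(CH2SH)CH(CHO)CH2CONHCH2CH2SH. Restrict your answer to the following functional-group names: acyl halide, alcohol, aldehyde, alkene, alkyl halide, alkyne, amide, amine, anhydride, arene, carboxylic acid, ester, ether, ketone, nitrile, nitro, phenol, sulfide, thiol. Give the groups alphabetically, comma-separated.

Working along the chain:
  C6H5: C6H5– phenyl ring → arene.
  CH(CH2OH): pendant –CH2OH on an sp³ backbone C → alcohol.
  CH(COOCH3): pendant –COOCH3: carbonyl C bonded to C and –OCH3 → ester.
  CH(CH2Br): pendant –CH2X: halogen on sp³ carbon → alkyl halide.
  CH(CH2SH): pendant –CH2SH → thiol.
  CH(CHO): pendant –CHO: carbonyl C bonded to C and H → aldehyde.
  CH2CONHCH2: –C(=O)–N– linkage → amide (the N is not an amine).
  CH2SH: –SH on an sp³ carbon → thiol.

alcohol, aldehyde, alkyl halide, amide, arene, ester, thiol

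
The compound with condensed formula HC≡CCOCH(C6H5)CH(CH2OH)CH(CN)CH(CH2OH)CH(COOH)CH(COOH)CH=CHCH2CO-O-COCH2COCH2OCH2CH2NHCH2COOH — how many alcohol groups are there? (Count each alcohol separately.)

2

Reading the structure from left to right:
  HC≡C: C≡C triple bond → alkyne.
  CO: –C(=O)– with carbon on both sides → ketone.
  CH(C6H5): pendant –C6H5: benzene ring → arene.
  CH(CH2OH): pendant –CH2OH on an sp³ backbone C → alcohol.
  CH(CN): pendant –C≡N: nitrile.
  CH(CH2OH): pendant –CH2OH on an sp³ backbone C → alcohol.
  CH(COOH): pendant –COOH: carbonyl C bonded to C and –OH → carboxylic acid.
  CH(COOH): pendant –COOH: carbonyl C bonded to C and –OH → carboxylic acid.
  CH=CH: C=C double bond → alkene.
  CH2CO-O-COCH2: two acyl groups sharing one oxygen, –C(=O)–O–C(=O)– → anhydride.
  CO: –C(=O)– with carbon on both sides → ketone.
  CH2OCH2: C–O–C with sp³ carbons on both sides and no adjacent C=O → ether.
  CH2NHCH2: C–N–C with sp³ carbons and no adjacent C=O → amine (secondary).
  COOH: –COOH: carbonyl C bonded to –OH and C → carboxylic acid (the –OH is not a separate alcohol).
Alcohol appears at: CH(CH2OH), CH(CH2OH) → 2.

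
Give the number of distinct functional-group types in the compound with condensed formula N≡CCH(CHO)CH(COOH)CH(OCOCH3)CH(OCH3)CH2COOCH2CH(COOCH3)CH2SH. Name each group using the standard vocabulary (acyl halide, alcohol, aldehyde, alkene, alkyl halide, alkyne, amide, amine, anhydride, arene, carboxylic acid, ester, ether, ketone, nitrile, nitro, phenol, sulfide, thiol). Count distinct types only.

6

Working along the chain:
  N≡C: N≡C–: carbon triple-bonded to nitrogen → nitrile.
  CH(CHO): pendant –CHO: carbonyl C bonded to C and H → aldehyde.
  CH(COOH): pendant –COOH: carbonyl C bonded to C and –OH → carboxylic acid.
  CH(OCOCH3): pendant –OC(=O)CH3: an acyloxy group → ester.
  CH(OCH3): pendant –OCH3: C–O–C with sp³ C, no adjacent C=O → ether.
  CH2COOCH2: –C(=O)–O–C with C on the carbonyl side → ester.
  CH(COOCH3): pendant –COOCH3: carbonyl C bonded to C and –OCH3 → ester.
  CH2SH: –SH on an sp³ carbon → thiol.
Distinct types present: aldehyde, carboxylic acid, ester, ether, nitrile, thiol.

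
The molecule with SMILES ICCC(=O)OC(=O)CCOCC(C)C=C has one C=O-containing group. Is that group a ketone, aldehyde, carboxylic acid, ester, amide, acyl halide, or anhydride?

The carbonyl is in the CH2CO-O-COCH2 segment: two acyl groups sharing one oxygen, –C(=O)–O–C(=O)– → anhydride.

anhydride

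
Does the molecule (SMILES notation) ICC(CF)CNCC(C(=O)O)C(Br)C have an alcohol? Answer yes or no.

halogen on an sp³ carbon → alkyl halide.
pendant –CH2X: halogen on sp³ carbon → alkyl halide.
C–N–C with sp³ carbons and no adjacent C=O → amine (secondary).
pendant –COOH: carbonyl C bonded to C and –OH → carboxylic acid.
halogen on an sp³ carbon → alkyl halide.
In CH(COOH), the –OH sits on a carbonyl carbon, making it part of a carboxylic acid, not an alcohol.
The groups actually present are: alkyl halide, amine, carboxylic acid.

no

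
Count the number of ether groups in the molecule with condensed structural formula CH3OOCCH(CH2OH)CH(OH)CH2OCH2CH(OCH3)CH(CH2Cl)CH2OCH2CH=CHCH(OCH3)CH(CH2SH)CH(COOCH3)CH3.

4

CH3O–C(=O)–: carbonyl C bonded to C and to –OCH3 → ester (not ketone + ether).
pendant –CH2OH on an sp³ backbone C → alcohol.
–OH on an sp³ carbon → alcohol (secondary).
C–O–C with sp³ carbons on both sides and no adjacent C=O → ether.
pendant –OCH3: C–O–C with sp³ C, no adjacent C=O → ether.
pendant –CH2X: halogen on sp³ carbon → alkyl halide.
C–O–C with sp³ carbons on both sides and no adjacent C=O → ether.
C=C double bond → alkene.
pendant –OCH3: C–O–C with sp³ C, no adjacent C=O → ether.
pendant –CH2SH → thiol.
pendant –COOCH3: carbonyl C bonded to C and –OCH3 → ester.
Ether appears at: CH2OCH2, CH(OCH3), CH2OCH2, CH(OCH3) → 4.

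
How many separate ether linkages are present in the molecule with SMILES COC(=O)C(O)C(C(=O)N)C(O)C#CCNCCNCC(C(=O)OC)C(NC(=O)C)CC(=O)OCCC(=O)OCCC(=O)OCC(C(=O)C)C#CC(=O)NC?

0

CH3O–C(=O)–: carbonyl C bonded to C and to –OCH3 → ester (not ketone + ether).
–OH on an sp³ carbon → alcohol (secondary).
pendant –CONH2: carbonyl C bonded to C and N → amide.
–OH on an sp³ carbon → alcohol (secondary).
C≡C triple bond → alkyne.
C–N–C with sp³ carbons and no adjacent C=O → amine (secondary).
C–N–C with sp³ carbons and no adjacent C=O → amine (secondary).
pendant –COOCH3: carbonyl C bonded to C and –OCH3 → ester.
pendant –NHC(=O)CH3: N bonded to a carbonyl → amide (not amine).
–C(=O)–O–C with C on the carbonyl side → ester.
–C(=O)–O–C with C on the carbonyl side → ester.
–C(=O)–O–C with C on the carbonyl side → ester.
pendant –COCH3: carbonyl C bonded to two carbons → ketone.
C≡C triple bond → alkyne.
–C(=O)NHCH3: carbonyl C bonded to C and to N → amide (the N is not an amine).
No segment is a ether: CH3OOC is ester, not ether; CH(OH) is alcohol, not ether; CH(OH) is alcohol, not ether. → 0.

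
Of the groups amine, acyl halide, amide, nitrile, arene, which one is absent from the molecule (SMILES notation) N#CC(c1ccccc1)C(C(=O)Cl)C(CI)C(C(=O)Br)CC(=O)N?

nitrile: present (N≡C — N≡C–: carbon triple-bonded to nitrogen → nitrile).
arene: present (CH(C6H5) — pendant –C6H5: benzene ring → arene).
amide: present (CONH2 — –C(=O)NH2: carbonyl C bonded to C and to N → amide (the N is not a separate amine)).
acyl halide: present (CH(COCl) — pendant –C(=O)X: carbonyl C bonded to C and halogen → acyl halide).
amine: absent. In CONH2, the nitrogen is bonded directly to a carbonyl carbon, making it part of an amide, not a free amine.

amine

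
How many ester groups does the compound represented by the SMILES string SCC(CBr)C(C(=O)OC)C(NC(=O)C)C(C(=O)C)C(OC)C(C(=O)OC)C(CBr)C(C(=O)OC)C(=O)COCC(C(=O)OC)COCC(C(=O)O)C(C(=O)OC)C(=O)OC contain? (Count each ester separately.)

Taking each segment in turn:
  HSCH2: –SH on an sp³ carbon → thiol.
  CH(CH2Br): pendant –CH2X: halogen on sp³ carbon → alkyl halide.
  CH(COOCH3): pendant –COOCH3: carbonyl C bonded to C and –OCH3 → ester.
  CH(NHCOCH3): pendant –NHC(=O)CH3: N bonded to a carbonyl → amide (not amine).
  CH(COCH3): pendant –COCH3: carbonyl C bonded to two carbons → ketone.
  CH(OCH3): pendant –OCH3: C–O–C with sp³ C, no adjacent C=O → ether.
  CH(COOCH3): pendant –COOCH3: carbonyl C bonded to C and –OCH3 → ester.
  CH(CH2Br): pendant –CH2X: halogen on sp³ carbon → alkyl halide.
  CH(COOCH3): pendant –COOCH3: carbonyl C bonded to C and –OCH3 → ester.
  CO: –C(=O)– with carbon on both sides → ketone.
  CH2OCH2: C–O–C with sp³ carbons on both sides and no adjacent C=O → ether.
  CH(COOCH3): pendant –COOCH3: carbonyl C bonded to C and –OCH3 → ester.
  CH2OCH2: C–O–C with sp³ carbons on both sides and no adjacent C=O → ether.
  CH(COOH): pendant –COOH: carbonyl C bonded to C and –OH → carboxylic acid.
  CH(COOCH3): pendant –COOCH3: carbonyl C bonded to C and –OCH3 → ester.
  COOCH3: –C(=O)OCH3: carbonyl C bonded to C and to –OCH3 → ester (not ketone + ether).
Ester appears at: CH(COOCH3), CH(COOCH3), CH(COOCH3), CH(COOCH3), CH(COOCH3), COOCH3 → 6.

6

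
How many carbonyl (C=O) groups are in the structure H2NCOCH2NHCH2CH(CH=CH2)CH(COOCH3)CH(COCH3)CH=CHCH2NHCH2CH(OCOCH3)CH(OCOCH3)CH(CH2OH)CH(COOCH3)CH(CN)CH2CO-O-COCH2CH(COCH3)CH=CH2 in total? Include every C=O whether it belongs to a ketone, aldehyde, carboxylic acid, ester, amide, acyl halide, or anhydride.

H2NCO: amide, 1 C=O (running total 1).
CH(COOCH3): ester, 1 C=O (running total 2).
CH(COCH3): ketone, 1 C=O (running total 3).
CH(OCOCH3): ester, 1 C=O (running total 4).
CH(OCOCH3): ester, 1 C=O (running total 5).
CH(COOCH3): ester, 1 C=O (running total 6).
CH2CO-O-COCH2: anhydride, 2 C=O (running total 8).
CH(COCH3): ketone, 1 C=O (running total 9).

9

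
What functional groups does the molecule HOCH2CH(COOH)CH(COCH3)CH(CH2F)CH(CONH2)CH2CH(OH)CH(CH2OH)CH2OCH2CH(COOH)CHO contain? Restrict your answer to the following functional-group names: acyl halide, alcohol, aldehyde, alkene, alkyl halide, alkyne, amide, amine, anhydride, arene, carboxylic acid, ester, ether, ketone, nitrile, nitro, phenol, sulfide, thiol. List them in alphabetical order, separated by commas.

alcohol, aldehyde, alkyl halide, amide, carboxylic acid, ether, ketone

Reading the structure from left to right:
  HOCH2: HO– on an sp³ carbon → alcohol.
  CH(COOH): pendant –COOH: carbonyl C bonded to C and –OH → carboxylic acid.
  CH(COCH3): pendant –COCH3: carbonyl C bonded to two carbons → ketone.
  CH(CH2F): pendant –CH2X: halogen on sp³ carbon → alkyl halide.
  CH(CONH2): pendant –CONH2: carbonyl C bonded to C and N → amide.
  CH(OH): –OH on an sp³ carbon → alcohol (secondary).
  CH(CH2OH): pendant –CH2OH on an sp³ backbone C → alcohol.
  CH2OCH2: C–O–C with sp³ carbons on both sides and no adjacent C=O → ether.
  CH(COOH): pendant –COOH: carbonyl C bonded to C and –OH → carboxylic acid.
  CHO: terminal –CHO: carbonyl C bonded to H and C → aldehyde.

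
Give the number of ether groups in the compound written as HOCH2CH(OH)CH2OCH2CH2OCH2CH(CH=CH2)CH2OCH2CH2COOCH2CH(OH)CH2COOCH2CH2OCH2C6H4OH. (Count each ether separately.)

Taking each segment in turn:
  HOCH2: HO– on an sp³ carbon → alcohol.
  CH(OH): –OH on an sp³ carbon → alcohol (secondary).
  CH2OCH2: C–O–C with sp³ carbons on both sides and no adjacent C=O → ether.
  CH2OCH2: C–O–C with sp³ carbons on both sides and no adjacent C=O → ether.
  CH(CH=CH2): pendant –CH=CH2: C=C double bond → alkene.
  CH2OCH2: C–O–C with sp³ carbons on both sides and no adjacent C=O → ether.
  CH2COOCH2: –C(=O)–O–C with C on the carbonyl side → ester.
  CH(OH): –OH on an sp³ carbon → alcohol (secondary).
  CH2COOCH2: –C(=O)–O–C with C on the carbonyl side → ester.
  CH2OCH2: C–O–C with sp³ carbons on both sides and no adjacent C=O → ether.
  C6H4OH: –OH attached directly to an aromatic ring → phenol (not alcohol); the ring itself is an arene.
Ether appears at: CH2OCH2, CH2OCH2, CH2OCH2, CH2OCH2 → 4.

4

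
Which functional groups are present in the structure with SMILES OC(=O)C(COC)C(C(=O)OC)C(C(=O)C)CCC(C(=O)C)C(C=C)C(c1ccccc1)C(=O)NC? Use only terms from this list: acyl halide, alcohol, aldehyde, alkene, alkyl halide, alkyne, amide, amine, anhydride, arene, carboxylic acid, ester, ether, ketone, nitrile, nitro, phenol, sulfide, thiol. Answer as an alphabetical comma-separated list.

Reading the structure from left to right:
  HOOC: –COOH: carbonyl C bonded to –OH and C → carboxylic acid (the –OH is not a separate alcohol).
  CH(CH2OCH3): pendant –CH2OCH3: C–O–C linkage → ether.
  CH(COOCH3): pendant –COOCH3: carbonyl C bonded to C and –OCH3 → ester.
  CH(COCH3): pendant –COCH3: carbonyl C bonded to two carbons → ketone.
  CH(COCH3): pendant –COCH3: carbonyl C bonded to two carbons → ketone.
  CH(CH=CH2): pendant –CH=CH2: C=C double bond → alkene.
  CH(C6H5): pendant –C6H5: benzene ring → arene.
  CONHCH3: –C(=O)NHCH3: carbonyl C bonded to C and to N → amide (the N is not an amine).

alkene, amide, arene, carboxylic acid, ester, ether, ketone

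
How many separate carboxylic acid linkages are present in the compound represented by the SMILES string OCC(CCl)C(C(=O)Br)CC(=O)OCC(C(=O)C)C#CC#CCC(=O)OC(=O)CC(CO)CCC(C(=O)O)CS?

1

Taking each segment in turn:
  HOCH2: HO– on an sp³ carbon → alcohol.
  CH(CH2Cl): pendant –CH2X: halogen on sp³ carbon → alkyl halide.
  CH(COBr): pendant –C(=O)X: carbonyl C bonded to C and halogen → acyl halide.
  CH2COOCH2: –C(=O)–O–C with C on the carbonyl side → ester.
  CH(COCH3): pendant –COCH3: carbonyl C bonded to two carbons → ketone.
  C≡C: C≡C triple bond → alkyne.
  C≡C: C≡C triple bond → alkyne.
  CH2CO-O-COCH2: two acyl groups sharing one oxygen, –C(=O)–O–C(=O)– → anhydride.
  CH(CH2OH): pendant –CH2OH on an sp³ backbone C → alcohol.
  CH(COOH): pendant –COOH: carbonyl C bonded to C and –OH → carboxylic acid.
  CH2SH: –SH on an sp³ carbon → thiol.
Carboxylic acid appears at: CH(COOH) → 1.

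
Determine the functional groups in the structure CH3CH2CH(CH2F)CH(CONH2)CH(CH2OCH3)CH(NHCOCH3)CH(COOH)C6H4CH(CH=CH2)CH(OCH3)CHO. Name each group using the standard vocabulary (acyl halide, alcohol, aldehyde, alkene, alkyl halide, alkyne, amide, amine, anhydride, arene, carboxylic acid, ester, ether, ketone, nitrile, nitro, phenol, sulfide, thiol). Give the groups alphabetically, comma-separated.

aldehyde, alkene, alkyl halide, amide, arene, carboxylic acid, ether

pendant –CH2X: halogen on sp³ carbon → alkyl halide.
pendant –CONH2: carbonyl C bonded to C and N → amide.
pendant –CH2OCH3: C–O–C linkage → ether.
pendant –NHC(=O)CH3: N bonded to a carbonyl → amide (not amine).
pendant –COOH: carbonyl C bonded to C and –OH → carboxylic acid.
para-disubstituted benzene ring → arene.
pendant –CH=CH2: C=C double bond → alkene.
pendant –OCH3: C–O–C with sp³ C, no adjacent C=O → ether.
terminal –CHO: carbonyl C bonded to H and C → aldehyde.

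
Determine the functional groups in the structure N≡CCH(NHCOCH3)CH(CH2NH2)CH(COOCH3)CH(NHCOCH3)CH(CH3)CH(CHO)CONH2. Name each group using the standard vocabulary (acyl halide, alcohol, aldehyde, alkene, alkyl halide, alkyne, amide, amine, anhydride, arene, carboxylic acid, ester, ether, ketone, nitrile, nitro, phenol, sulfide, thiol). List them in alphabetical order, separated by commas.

N≡C–: carbon triple-bonded to nitrogen → nitrile.
pendant –NHC(=O)CH3: N bonded to a carbonyl → amide (not amine).
pendant –CH2NH2: N on sp³ C, no adjacent C=O → amine.
pendant –COOCH3: carbonyl C bonded to C and –OCH3 → ester.
pendant –NHC(=O)CH3: N bonded to a carbonyl → amide (not amine).
pendant –CHO: carbonyl C bonded to C and H → aldehyde.
–C(=O)NH2: carbonyl C bonded to C and to N → amide (the N is not a separate amine).

aldehyde, amide, amine, ester, nitrile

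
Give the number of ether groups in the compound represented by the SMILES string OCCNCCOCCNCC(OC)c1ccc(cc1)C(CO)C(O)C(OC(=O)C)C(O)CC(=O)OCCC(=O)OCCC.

HO– on an sp³ carbon → alcohol.
C–N–C with sp³ carbons and no adjacent C=O → amine (secondary).
C–O–C with sp³ carbons on both sides and no adjacent C=O → ether.
C–N–C with sp³ carbons and no adjacent C=O → amine (secondary).
pendant –OCH3: C–O–C with sp³ C, no adjacent C=O → ether.
para-disubstituted benzene ring → arene.
pendant –CH2OH on an sp³ backbone C → alcohol.
–OH on an sp³ carbon → alcohol (secondary).
pendant –OC(=O)CH3: an acyloxy group → ester.
–OH on an sp³ carbon → alcohol (secondary).
–C(=O)–O–C with C on the carbonyl side → ester.
–C(=O)–O–C with C on the carbonyl side → ester.
Ether appears at: CH2OCH2, CH(OCH3) → 2.

2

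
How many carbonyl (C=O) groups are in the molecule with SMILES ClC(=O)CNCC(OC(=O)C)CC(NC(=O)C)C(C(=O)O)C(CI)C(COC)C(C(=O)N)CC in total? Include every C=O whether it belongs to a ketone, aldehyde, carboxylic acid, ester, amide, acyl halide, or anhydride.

5

ClCO: acyl halide, 1 C=O (running total 1).
CH(OCOCH3): ester, 1 C=O (running total 2).
CH(NHCOCH3): amide, 1 C=O (running total 3).
CH(COOH): carboxylic acid, 1 C=O (running total 4).
CH(CONH2): amide, 1 C=O (running total 5).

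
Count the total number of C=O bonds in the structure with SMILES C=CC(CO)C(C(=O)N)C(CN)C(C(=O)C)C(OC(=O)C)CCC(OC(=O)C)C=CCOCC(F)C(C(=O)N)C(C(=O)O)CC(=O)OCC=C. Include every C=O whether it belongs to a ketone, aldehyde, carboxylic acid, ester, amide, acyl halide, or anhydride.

7

CH(CONH2): amide, 1 C=O (running total 1).
CH(COCH3): ketone, 1 C=O (running total 2).
CH(OCOCH3): ester, 1 C=O (running total 3).
CH(OCOCH3): ester, 1 C=O (running total 4).
CH(CONH2): amide, 1 C=O (running total 5).
CH(COOH): carboxylic acid, 1 C=O (running total 6).
CH2COOCH2: ester, 1 C=O (running total 7).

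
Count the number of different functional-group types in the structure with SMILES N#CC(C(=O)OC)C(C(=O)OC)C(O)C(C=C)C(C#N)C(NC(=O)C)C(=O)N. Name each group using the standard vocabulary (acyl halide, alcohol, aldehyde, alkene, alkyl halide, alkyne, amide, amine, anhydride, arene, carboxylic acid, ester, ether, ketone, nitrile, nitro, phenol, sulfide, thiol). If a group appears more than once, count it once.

Reading the structure from left to right:
  N≡C: N≡C–: carbon triple-bonded to nitrogen → nitrile.
  CH(COOCH3): pendant –COOCH3: carbonyl C bonded to C and –OCH3 → ester.
  CH(COOCH3): pendant –COOCH3: carbonyl C bonded to C and –OCH3 → ester.
  CH(OH): –OH on an sp³ carbon → alcohol (secondary).
  CH(CH=CH2): pendant –CH=CH2: C=C double bond → alkene.
  CH(CN): pendant –C≡N: nitrile.
  CH(NHCOCH3): pendant –NHC(=O)CH3: N bonded to a carbonyl → amide (not amine).
  CONH2: –C(=O)NH2: carbonyl C bonded to C and to N → amide (the N is not a separate amine).
Distinct types present: alcohol, alkene, amide, ester, nitrile.

5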